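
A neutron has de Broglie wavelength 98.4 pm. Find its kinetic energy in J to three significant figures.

p = h/λ = 6.626 × 10⁻³⁴ / 9.840 × 10⁻¹¹ = 6.734 × 10⁻²⁴ kg·m/s.
KE = p²/(2m) = (6.734 × 10⁻²⁴)² / (2 × 1.675 × 10⁻²⁷) = 1.354 × 10⁻²⁰ J = 1.35 × 10⁻²⁰ J.

KE = 1.35 × 10⁻²⁰ J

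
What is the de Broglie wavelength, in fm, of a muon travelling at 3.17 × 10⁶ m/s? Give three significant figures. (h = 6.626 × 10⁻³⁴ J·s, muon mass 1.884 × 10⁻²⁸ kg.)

λ = 1110 fm

p = mv = 1.884 × 10⁻²⁸ × 3.17 × 10⁶ = 5.972 × 10⁻²² kg·m/s.
λ = h/p = 6.626 × 10⁻³⁴ / 5.972 × 10⁻²² = 1.11 × 10⁻¹² m = 1110 fm.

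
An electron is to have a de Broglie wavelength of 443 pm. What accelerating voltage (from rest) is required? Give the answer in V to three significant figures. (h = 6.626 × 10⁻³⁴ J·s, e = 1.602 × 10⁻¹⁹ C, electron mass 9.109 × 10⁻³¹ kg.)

V = 7.67 V

p = h/λ = 6.626 × 10⁻³⁴ / 4.430 × 10⁻¹⁰ = 1.496 × 10⁻²⁴ kg·m/s.
KE = p²/(2m) = 1.228 × 10⁻¹⁸ J.
V = KE/e = 1.228 × 10⁻¹⁸ / (1.602 × 10⁻¹⁹) = 7.67 V.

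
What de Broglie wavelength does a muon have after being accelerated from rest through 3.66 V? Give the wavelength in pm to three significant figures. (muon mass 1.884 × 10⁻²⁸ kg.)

λ = 44.6 pm

KE = eV = 1.602 × 10⁻¹⁹ × 3.660 = 5.863 × 10⁻¹⁹ J.
p = √(2mKE) = √(2 × 1.884 × 10⁻²⁸ × 5.863 × 10⁻¹⁹) = 1.486 × 10⁻²³ kg·m/s.
λ = h/p = 6.626 × 10⁻³⁴ / 1.486 × 10⁻²³ = 4.46 × 10⁻¹¹ m = 44.6 pm.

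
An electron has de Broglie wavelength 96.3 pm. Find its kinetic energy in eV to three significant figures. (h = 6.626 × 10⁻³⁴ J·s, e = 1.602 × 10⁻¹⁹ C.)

p = h/λ = 6.626 × 10⁻³⁴ / 9.630 × 10⁻¹¹ = 6.881 × 10⁻²⁴ kg·m/s.
KE = p²/(2m) = (6.881 × 10⁻²⁴)² / (2 × 9.109 × 10⁻³¹) = 2.599 × 10⁻¹⁷ J = 162 eV.

KE = 162 eV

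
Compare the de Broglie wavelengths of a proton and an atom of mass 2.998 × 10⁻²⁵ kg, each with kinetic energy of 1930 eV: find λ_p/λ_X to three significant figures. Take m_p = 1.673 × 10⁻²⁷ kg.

At fixed KE, p = √(2mKE) so λ = h/p ∝ 1/√m.
λ_p/λ_X = √(m_X/m_p) = √(2.998 × 10⁻²⁵/1.673 × 10⁻²⁷) = √(179.2) = 13.4.

λ_p/λ_X = 13.4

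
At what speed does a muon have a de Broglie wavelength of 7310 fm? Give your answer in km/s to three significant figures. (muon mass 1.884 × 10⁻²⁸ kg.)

v = 481 km/s

p = h/λ = 6.626 × 10⁻³⁴ / 7.310 × 10⁻¹² = 9.064 × 10⁻²³ kg·m/s.
v = p/m = 9.064 × 10⁻²³ / 1.884 × 10⁻²⁸ = 4.81 × 10⁵ m/s = 481 km/s.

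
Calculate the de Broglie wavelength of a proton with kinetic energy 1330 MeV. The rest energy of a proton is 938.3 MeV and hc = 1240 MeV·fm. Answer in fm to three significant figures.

λ = 0.600 fm

Total energy E = KE + m₀c² = 1330 + 938.3 = 2268.3 MeV.
(pc)² = E² − (m₀c²)² = (2268.3)² − (938.3)² = 4.265 × 10⁶ MeV², so pc = 2065 MeV.
λ = hc/(pc) = 1240 MeV·fm / 2065 MeV = 0.600 fm.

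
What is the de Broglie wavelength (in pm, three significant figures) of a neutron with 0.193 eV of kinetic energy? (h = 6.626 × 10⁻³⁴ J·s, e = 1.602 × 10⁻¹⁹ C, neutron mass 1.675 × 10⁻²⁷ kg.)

λ = 65.1 pm

KE = 0.193 eV = 3.092 × 10⁻²⁰ J.
p = √(2mKE) = √(2 × 1.675 × 10⁻²⁷ × 3.092 × 10⁻²⁰) = 1.018 × 10⁻²³ kg·m/s.
λ = h/p = 6.626 × 10⁻³⁴ / 1.018 × 10⁻²³ = 6.51 × 10⁻¹¹ m = 65.1 pm.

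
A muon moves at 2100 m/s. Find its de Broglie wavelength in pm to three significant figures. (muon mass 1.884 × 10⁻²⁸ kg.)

p = mv = 1.884 × 10⁻²⁸ × 2100 = 3.956 × 10⁻²⁵ kg·m/s.
λ = h/p = 6.626 × 10⁻³⁴ / 3.956 × 10⁻²⁵ = 1.67 × 10⁻⁹ m = 1670 pm.

λ = 1670 pm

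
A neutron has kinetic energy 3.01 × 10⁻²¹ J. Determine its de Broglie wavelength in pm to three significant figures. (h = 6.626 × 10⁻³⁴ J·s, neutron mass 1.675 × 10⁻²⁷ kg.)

λ = 209 pm

p = √(2mKE) = √(2 × 1.675 × 10⁻²⁷ × 3.010 × 10⁻²¹) = 3.175 × 10⁻²⁴ kg·m/s.
λ = h/p = 6.626 × 10⁻³⁴ / 3.175 × 10⁻²⁴ = 2.09 × 10⁻¹⁰ m = 209 pm.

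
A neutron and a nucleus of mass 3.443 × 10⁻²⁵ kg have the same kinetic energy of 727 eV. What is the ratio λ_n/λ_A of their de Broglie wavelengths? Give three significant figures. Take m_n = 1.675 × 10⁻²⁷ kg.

λ_n/λ_A = 14.3

At fixed KE, p = √(2mKE) so λ = h/p ∝ 1/√m.
λ_n/λ_A = √(m_A/m_n) = √(3.443 × 10⁻²⁵/1.675 × 10⁻²⁷) = √(205.6) = 14.3.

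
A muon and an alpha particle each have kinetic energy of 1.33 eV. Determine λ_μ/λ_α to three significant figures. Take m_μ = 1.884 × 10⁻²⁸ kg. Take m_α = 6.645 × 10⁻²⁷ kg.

At fixed KE, p = √(2mKE) so λ = h/p ∝ 1/√m.
λ_μ/λ_α = √(m_α/m_μ) = √(6.645 × 10⁻²⁷/1.884 × 10⁻²⁸) = √(35.27) = 5.94.

λ_μ/λ_α = 5.94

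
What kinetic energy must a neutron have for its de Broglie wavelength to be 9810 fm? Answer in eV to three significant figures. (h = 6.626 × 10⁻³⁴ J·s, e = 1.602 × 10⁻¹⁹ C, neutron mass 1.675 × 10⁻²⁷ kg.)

p = h/λ = 6.626 × 10⁻³⁴ / 9.810 × 10⁻¹² = 6.754 × 10⁻²³ kg·m/s.
KE = p²/(2m) = (6.754 × 10⁻²³)² / (2 × 1.675 × 10⁻²⁷) = 1.362 × 10⁻¹⁸ J = 8.50 eV.

KE = 8.50 eV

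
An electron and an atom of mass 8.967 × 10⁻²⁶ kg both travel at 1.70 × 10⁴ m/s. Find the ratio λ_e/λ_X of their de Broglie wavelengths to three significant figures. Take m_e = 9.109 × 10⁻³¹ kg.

At fixed v, p = mv so λ = h/(mv) ∝ 1/m.
λ_e/λ_X = m_X/m_e = 8.967 × 10⁻²⁶/9.109 × 10⁻³¹ = 9.84 × 10⁴.

λ_e/λ_X = 9.84 × 10⁴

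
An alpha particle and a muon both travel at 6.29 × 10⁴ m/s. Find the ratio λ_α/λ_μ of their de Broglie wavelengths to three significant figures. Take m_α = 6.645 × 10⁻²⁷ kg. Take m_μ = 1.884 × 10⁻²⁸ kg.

λ_α/λ_μ = 0.0284

At fixed v, p = mv so λ = h/(mv) ∝ 1/m.
λ_α/λ_μ = m_μ/m_α = 1.884 × 10⁻²⁸/6.645 × 10⁻²⁷ = 0.0284.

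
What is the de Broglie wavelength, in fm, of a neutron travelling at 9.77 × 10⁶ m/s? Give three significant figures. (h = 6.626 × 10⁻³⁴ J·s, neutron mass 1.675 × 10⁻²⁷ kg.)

λ = 40.5 fm

p = mv = 1.675 × 10⁻²⁷ × 9.77 × 10⁶ = 1.636 × 10⁻²⁰ kg·m/s.
λ = h/p = 6.626 × 10⁻³⁴ / 1.636 × 10⁻²⁰ = 4.05 × 10⁻¹⁴ m = 40.5 fm.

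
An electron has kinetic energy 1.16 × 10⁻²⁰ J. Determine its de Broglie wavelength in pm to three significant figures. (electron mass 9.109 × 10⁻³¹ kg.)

p = √(2mKE) = √(2 × 9.109 × 10⁻³¹ × 1.160 × 10⁻²⁰) = 1.454 × 10⁻²⁵ kg·m/s.
λ = h/p = 6.626 × 10⁻³⁴ / 1.454 × 10⁻²⁵ = 4.56 × 10⁻⁹ m = 4560 pm.

λ = 4560 pm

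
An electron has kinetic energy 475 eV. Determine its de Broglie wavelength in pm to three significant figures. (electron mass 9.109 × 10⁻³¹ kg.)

λ = 56.3 pm

KE = 475 eV = 7.610 × 10⁻¹⁷ J.
p = √(2mKE) = √(2 × 9.109 × 10⁻³¹ × 7.610 × 10⁻¹⁷) = 1.177 × 10⁻²³ kg·m/s.
λ = h/p = 6.626 × 10⁻³⁴ / 1.177 × 10⁻²³ = 5.63 × 10⁻¹¹ m = 56.3 pm.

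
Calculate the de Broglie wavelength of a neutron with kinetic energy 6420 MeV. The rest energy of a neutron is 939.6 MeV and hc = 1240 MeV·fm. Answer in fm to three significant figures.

λ = 0.170 fm

Total energy E = KE + m₀c² = 6420 + 939.6 = 7359.6 MeV.
(pc)² = E² − (m₀c²)² = (7359.6)² − (939.6)² = 5.328 × 10⁷ MeV², so pc = 7299 MeV.
λ = hc/(pc) = 1240 MeV·fm / 7299 MeV = 0.170 fm.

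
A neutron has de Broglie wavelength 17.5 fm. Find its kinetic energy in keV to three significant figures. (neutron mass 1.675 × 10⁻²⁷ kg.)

p = h/λ = 6.626 × 10⁻³⁴ / 1.750 × 10⁻¹⁴ = 3.786 × 10⁻²⁰ kg·m/s.
KE = p²/(2m) = (3.786 × 10⁻²⁰)² / (2 × 1.675 × 10⁻²⁷) = 4.279 × 10⁻¹³ J = 2670 keV.

KE = 2670 keV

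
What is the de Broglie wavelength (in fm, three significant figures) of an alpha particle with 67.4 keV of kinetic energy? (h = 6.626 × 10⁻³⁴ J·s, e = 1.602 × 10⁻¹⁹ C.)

λ = 55.3 fm

KE = 67.4 keV = 1.080 × 10⁻¹⁴ J.
p = √(2mKE) = √(2 × 6.645 × 10⁻²⁷ × 1.080 × 10⁻¹⁴) = 1.198 × 10⁻²⁰ kg·m/s.
λ = h/p = 6.626 × 10⁻³⁴ / 1.198 × 10⁻²⁰ = 5.53 × 10⁻¹⁴ m = 55.3 fm.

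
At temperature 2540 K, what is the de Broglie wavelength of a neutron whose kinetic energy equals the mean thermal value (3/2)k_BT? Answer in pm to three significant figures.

λ = 49.9 pm

KE = (3/2)k_BT = 1.5 × 1.381 × 10⁻²³ × 2540 = 5.262 × 10⁻²⁰ J.
p = √(2mKE) = √(2 × 1.675 × 10⁻²⁷ × 5.262 × 10⁻²⁰) = 1.328 × 10⁻²³ kg·m/s.
λ = h/p = 4.99 × 10⁻¹¹ m = 49.9 pm.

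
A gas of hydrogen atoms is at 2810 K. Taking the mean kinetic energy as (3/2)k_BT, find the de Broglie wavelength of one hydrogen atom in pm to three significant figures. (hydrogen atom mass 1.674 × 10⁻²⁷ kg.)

KE = (3/2)k_BT = 1.5 × 1.381 × 10⁻²³ × 2810 = 5.821 × 10⁻²⁰ J.
p = √(2mKE) = √(2 × 1.674 × 10⁻²⁷ × 5.821 × 10⁻²⁰) = 1.396 × 10⁻²³ kg·m/s.
λ = h/p = 4.75 × 10⁻¹¹ m = 47.5 pm.

λ = 47.5 pm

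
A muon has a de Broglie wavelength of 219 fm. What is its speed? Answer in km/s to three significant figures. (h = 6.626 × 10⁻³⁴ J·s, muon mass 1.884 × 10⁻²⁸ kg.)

p = h/λ = 6.626 × 10⁻³⁴ / 2.190 × 10⁻¹³ = 3.026 × 10⁻²¹ kg·m/s.
v = p/m = 3.026 × 10⁻²¹ / 1.884 × 10⁻²⁸ = 1.61 × 10⁷ m/s = 1.61 × 10⁴ km/s.

v = 1.61 × 10⁴ km/s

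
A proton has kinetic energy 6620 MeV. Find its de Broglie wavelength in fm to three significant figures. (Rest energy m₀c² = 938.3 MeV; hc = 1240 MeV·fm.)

λ = 0.165 fm

Total energy E = KE + m₀c² = 6620 + 938.3 = 7558.3 MeV.
(pc)² = E² − (m₀c²)² = (7558.3)² − (938.3)² = 5.625 × 10⁷ MeV², so pc = 7500 MeV.
λ = hc/(pc) = 1240 MeV·fm / 7500 MeV = 0.165 fm.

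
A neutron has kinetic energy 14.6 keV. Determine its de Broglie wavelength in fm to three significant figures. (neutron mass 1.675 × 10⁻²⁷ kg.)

λ = 237 fm

KE = 14.6 keV = 2.339 × 10⁻¹⁵ J.
p = √(2mKE) = √(2 × 1.675 × 10⁻²⁷ × 2.339 × 10⁻¹⁵) = 2.799 × 10⁻²¹ kg·m/s.
λ = h/p = 6.626 × 10⁻³⁴ / 2.799 × 10⁻²¹ = 2.37 × 10⁻¹³ m = 237 fm.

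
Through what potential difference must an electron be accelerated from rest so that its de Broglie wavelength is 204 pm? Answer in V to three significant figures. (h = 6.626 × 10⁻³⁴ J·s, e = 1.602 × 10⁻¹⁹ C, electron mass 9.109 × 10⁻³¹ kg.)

p = h/λ = 6.626 × 10⁻³⁴ / 2.040 × 10⁻¹⁰ = 3.248 × 10⁻²⁴ kg·m/s.
KE = p²/(2m) = 5.791 × 10⁻¹⁸ J.
V = KE/e = 5.791 × 10⁻¹⁸ / (1.602 × 10⁻¹⁹) = 36.1 V.

V = 36.1 V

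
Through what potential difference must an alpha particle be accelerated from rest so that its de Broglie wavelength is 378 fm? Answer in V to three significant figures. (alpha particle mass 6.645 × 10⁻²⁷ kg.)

V = 722 V

p = h/λ = 6.626 × 10⁻³⁴ / 3.780 × 10⁻¹³ = 1.753 × 10⁻²¹ kg·m/s.
KE = p²/(2m) = 2.312 × 10⁻¹⁶ J.
V = KE/2e = 2.312 × 10⁻¹⁶ / (2 × 1.602 × 10⁻¹⁹) = 722 V.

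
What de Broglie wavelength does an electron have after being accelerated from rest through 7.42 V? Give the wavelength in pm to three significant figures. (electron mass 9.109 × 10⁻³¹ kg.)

KE = eV = 1.602 × 10⁻¹⁹ × 7.420 = 1.189 × 10⁻¹⁸ J.
p = √(2mKE) = √(2 × 9.109 × 10⁻³¹ × 1.189 × 10⁻¹⁸) = 1.472 × 10⁻²⁴ kg·m/s.
λ = h/p = 6.626 × 10⁻³⁴ / 1.472 × 10⁻²⁴ = 4.50 × 10⁻¹⁰ m = 450 pm.

λ = 450 pm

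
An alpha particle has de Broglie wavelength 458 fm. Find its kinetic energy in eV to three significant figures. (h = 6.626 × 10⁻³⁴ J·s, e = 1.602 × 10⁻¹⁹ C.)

p = h/λ = 6.626 × 10⁻³⁴ / 4.580 × 10⁻¹³ = 1.447 × 10⁻²¹ kg·m/s.
KE = p²/(2m) = (1.447 × 10⁻²¹)² / (2 × 6.645 × 10⁻²⁷) = 1.575 × 10⁻¹⁶ J = 983 eV.

KE = 983 eV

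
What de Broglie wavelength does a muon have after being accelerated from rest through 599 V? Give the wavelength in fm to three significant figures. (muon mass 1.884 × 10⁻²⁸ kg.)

λ = 3480 fm

KE = eV = 1.602 × 10⁻¹⁹ × 599.0 = 9.596 × 10⁻¹⁷ J.
p = √(2mKE) = √(2 × 1.884 × 10⁻²⁸ × 9.596 × 10⁻¹⁷) = 1.902 × 10⁻²² kg·m/s.
λ = h/p = 6.626 × 10⁻³⁴ / 1.902 × 10⁻²² = 3.48 × 10⁻¹² m = 3480 fm.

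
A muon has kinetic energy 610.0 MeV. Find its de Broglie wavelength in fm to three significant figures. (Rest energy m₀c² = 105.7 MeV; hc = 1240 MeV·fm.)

Total energy E = KE + m₀c² = 610.0 + 105.7 = 715.7 MeV.
(pc)² = E² − (m₀c²)² = (715.7)² − (105.7)² = 5.011 × 10⁵ MeV², so pc = 707.9 MeV.
λ = hc/(pc) = 1240 MeV·fm / 707.9 MeV = 1.75 fm.

λ = 1.75 fm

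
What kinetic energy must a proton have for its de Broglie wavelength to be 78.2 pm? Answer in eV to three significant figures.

KE = 0.134 eV

p = h/λ = 6.626 × 10⁻³⁴ / 7.820 × 10⁻¹¹ = 8.473 × 10⁻²⁴ kg·m/s.
KE = p²/(2m) = (8.473 × 10⁻²⁴)² / (2 × 1.673 × 10⁻²⁷) = 2.146 × 10⁻²⁰ J = 0.134 eV.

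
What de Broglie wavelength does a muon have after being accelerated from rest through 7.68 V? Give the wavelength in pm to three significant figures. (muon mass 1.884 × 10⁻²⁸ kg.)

KE = eV = 1.602 × 10⁻¹⁹ × 7.680 = 1.230 × 10⁻¹⁸ J.
p = √(2mKE) = √(2 × 1.884 × 10⁻²⁸ × 1.230 × 10⁻¹⁸) = 2.153 × 10⁻²³ kg·m/s.
λ = h/p = 6.626 × 10⁻³⁴ / 2.153 × 10⁻²³ = 3.08 × 10⁻¹¹ m = 30.8 pm.

λ = 30.8 pm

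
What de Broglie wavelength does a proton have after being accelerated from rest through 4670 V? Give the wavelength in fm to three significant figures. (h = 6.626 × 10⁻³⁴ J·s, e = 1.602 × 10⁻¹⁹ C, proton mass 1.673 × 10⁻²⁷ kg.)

KE = eV = 1.602 × 10⁻¹⁹ × 4670 = 7.481 × 10⁻¹⁶ J.
p = √(2mKE) = √(2 × 1.673 × 10⁻²⁷ × 7.481 × 10⁻¹⁶) = 1.582 × 10⁻²¹ kg·m/s.
λ = h/p = 6.626 × 10⁻³⁴ / 1.582 × 10⁻²¹ = 4.19 × 10⁻¹³ m = 419 fm.

λ = 419 fm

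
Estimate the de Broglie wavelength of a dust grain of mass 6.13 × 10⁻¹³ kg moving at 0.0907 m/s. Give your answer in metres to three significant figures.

λ = 1.19 × 10⁻²⁰ m

p = mv = 6.13 × 10⁻¹³ × 0.0907 = 5.560 × 10⁻¹⁴ kg·m/s.
λ = h/p = 6.626 × 10⁻³⁴ / 5.560 × 10⁻¹⁴ = 1.19 × 10⁻²⁰ m.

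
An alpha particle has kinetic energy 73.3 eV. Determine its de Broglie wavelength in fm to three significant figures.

λ = 1680 fm

KE = 73.3 eV = 1.174 × 10⁻¹⁷ J.
p = √(2mKE) = √(2 × 6.645 × 10⁻²⁷ × 1.174 × 10⁻¹⁷) = 3.950 × 10⁻²² kg·m/s.
λ = h/p = 6.626 × 10⁻³⁴ / 3.950 × 10⁻²² = 1.68 × 10⁻¹² m = 1680 fm.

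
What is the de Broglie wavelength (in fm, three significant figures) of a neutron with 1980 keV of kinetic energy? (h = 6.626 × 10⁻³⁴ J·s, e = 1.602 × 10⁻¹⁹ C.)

KE = 1980 keV = 3.172 × 10⁻¹³ J.
p = √(2mKE) = √(2 × 1.675 × 10⁻²⁷ × 3.172 × 10⁻¹³) = 3.260 × 10⁻²⁰ kg·m/s.
λ = h/p = 6.626 × 10⁻³⁴ / 3.260 × 10⁻²⁰ = 2.03 × 10⁻¹⁴ m = 20.3 fm.

λ = 20.3 fm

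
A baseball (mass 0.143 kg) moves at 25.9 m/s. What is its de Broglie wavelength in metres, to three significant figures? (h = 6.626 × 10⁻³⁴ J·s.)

p = mv = 0.143 × 25.9 = 3.704 kg·m/s.
λ = h/p = 6.626 × 10⁻³⁴ / 3.704 = 1.79 × 10⁻³⁴ m.

λ = 1.79 × 10⁻³⁴ m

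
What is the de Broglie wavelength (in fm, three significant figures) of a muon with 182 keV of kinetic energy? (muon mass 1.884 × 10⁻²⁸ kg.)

λ = 200 fm

KE = 182 keV = 2.916 × 10⁻¹⁴ J.
p = √(2mKE) = √(2 × 1.884 × 10⁻²⁸ × 2.916 × 10⁻¹⁴) = 3.315 × 10⁻²¹ kg·m/s.
λ = h/p = 6.626 × 10⁻³⁴ / 3.315 × 10⁻²¹ = 2.00 × 10⁻¹³ m = 200 fm.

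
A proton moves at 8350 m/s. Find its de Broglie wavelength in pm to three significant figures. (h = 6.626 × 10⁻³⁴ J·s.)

λ = 47.4 pm

p = mv = 1.673 × 10⁻²⁷ × 8350 = 1.397 × 10⁻²³ kg·m/s.
λ = h/p = 6.626 × 10⁻³⁴ / 1.397 × 10⁻²³ = 4.74 × 10⁻¹¹ m = 47.4 pm.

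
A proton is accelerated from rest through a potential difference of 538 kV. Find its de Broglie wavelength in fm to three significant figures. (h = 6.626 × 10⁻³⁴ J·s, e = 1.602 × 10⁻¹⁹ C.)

λ = 39.0 fm

KE = eV = 1.602 × 10⁻¹⁹ × 5.380 × 10⁵ = 8.619 × 10⁻¹⁴ J.
p = √(2mKE) = √(2 × 1.673 × 10⁻²⁷ × 8.619 × 10⁻¹⁴) = 1.698 × 10⁻²⁰ kg·m/s.
λ = h/p = 6.626 × 10⁻³⁴ / 1.698 × 10⁻²⁰ = 3.90 × 10⁻¹⁴ m = 39.0 fm.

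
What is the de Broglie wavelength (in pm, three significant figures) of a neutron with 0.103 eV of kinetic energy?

KE = 0.103 eV = 1.650 × 10⁻²⁰ J.
p = √(2mKE) = √(2 × 1.675 × 10⁻²⁷ × 1.650 × 10⁻²⁰) = 7.435 × 10⁻²⁴ kg·m/s.
λ = h/p = 6.626 × 10⁻³⁴ / 7.435 × 10⁻²⁴ = 8.91 × 10⁻¹¹ m = 89.1 pm.

λ = 89.1 pm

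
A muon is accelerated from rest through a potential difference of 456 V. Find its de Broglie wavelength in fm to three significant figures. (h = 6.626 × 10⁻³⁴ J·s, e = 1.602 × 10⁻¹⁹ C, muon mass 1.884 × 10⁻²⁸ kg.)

λ = 3990 fm

KE = eV = 1.602 × 10⁻¹⁹ × 456.0 = 7.305 × 10⁻¹⁷ J.
p = √(2mKE) = √(2 × 1.884 × 10⁻²⁸ × 7.305 × 10⁻¹⁷) = 1.659 × 10⁻²² kg·m/s.
λ = h/p = 6.626 × 10⁻³⁴ / 1.659 × 10⁻²² = 3.99 × 10⁻¹² m = 3990 fm.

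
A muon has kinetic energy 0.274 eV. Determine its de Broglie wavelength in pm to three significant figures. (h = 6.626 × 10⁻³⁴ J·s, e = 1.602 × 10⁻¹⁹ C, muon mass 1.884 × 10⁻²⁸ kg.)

λ = 163 pm

KE = 0.274 eV = 4.389 × 10⁻²⁰ J.
p = √(2mKE) = √(2 × 1.884 × 10⁻²⁸ × 4.389 × 10⁻²⁰) = 4.067 × 10⁻²⁴ kg·m/s.
λ = h/p = 6.626 × 10⁻³⁴ / 4.067 × 10⁻²⁴ = 1.63 × 10⁻¹⁰ m = 163 pm.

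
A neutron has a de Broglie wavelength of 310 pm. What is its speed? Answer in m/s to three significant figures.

v = 1280 m/s

p = h/λ = 6.626 × 10⁻³⁴ / 3.100 × 10⁻¹⁰ = 2.137 × 10⁻²⁴ kg·m/s.
v = p/m = 2.137 × 10⁻²⁴ / 1.675 × 10⁻²⁷ = 1.28 × 10³ m/s = 1280 m/s.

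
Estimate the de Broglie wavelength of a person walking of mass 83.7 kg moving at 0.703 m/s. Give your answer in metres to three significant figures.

λ = 1.13 × 10⁻³⁵ m

p = mv = 83.7 × 0.703 = 5.884 × 10¹ kg·m/s.
λ = h/p = 6.626 × 10⁻³⁴ / 5.884 × 10¹ = 1.13 × 10⁻³⁵ m.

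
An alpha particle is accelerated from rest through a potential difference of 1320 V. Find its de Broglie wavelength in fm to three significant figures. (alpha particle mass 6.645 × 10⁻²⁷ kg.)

KE = 2eV = 2 × 1.602 × 10⁻¹⁹ × 1320 = 4.229 × 10⁻¹⁶ J.
p = √(2mKE) = √(2 × 6.645 × 10⁻²⁷ × 4.229 × 10⁻¹⁶) = 2.371 × 10⁻²¹ kg·m/s.
λ = h/p = 6.626 × 10⁻³⁴ / 2.371 × 10⁻²¹ = 2.79 × 10⁻¹³ m = 279 fm.

λ = 279 fm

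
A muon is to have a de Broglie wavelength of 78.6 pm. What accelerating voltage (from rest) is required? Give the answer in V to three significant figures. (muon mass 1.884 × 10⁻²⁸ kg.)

V = 1.18 V

p = h/λ = 6.626 × 10⁻³⁴ / 7.860 × 10⁻¹¹ = 8.430 × 10⁻²⁴ kg·m/s.
KE = p²/(2m) = 1.886 × 10⁻¹⁹ J.
V = KE/e = 1.886 × 10⁻¹⁹ / (1.602 × 10⁻¹⁹) = 1.18 V.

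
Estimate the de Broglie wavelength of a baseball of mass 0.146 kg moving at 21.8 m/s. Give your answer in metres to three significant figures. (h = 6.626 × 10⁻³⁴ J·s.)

λ = 2.08 × 10⁻³⁴ m

p = mv = 0.146 × 21.8 = 3.183 kg·m/s.
λ = h/p = 6.626 × 10⁻³⁴ / 3.183 = 2.08 × 10⁻³⁴ m.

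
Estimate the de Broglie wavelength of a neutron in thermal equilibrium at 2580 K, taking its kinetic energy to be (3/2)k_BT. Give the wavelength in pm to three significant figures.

λ = 49.5 pm

KE = (3/2)k_BT = 1.5 × 1.381 × 10⁻²³ × 2580 = 5.344 × 10⁻²⁰ J.
p = √(2mKE) = √(2 × 1.675 × 10⁻²⁷ × 5.344 × 10⁻²⁰) = 1.338 × 10⁻²³ kg·m/s.
λ = h/p = 4.95 × 10⁻¹¹ m = 49.5 pm.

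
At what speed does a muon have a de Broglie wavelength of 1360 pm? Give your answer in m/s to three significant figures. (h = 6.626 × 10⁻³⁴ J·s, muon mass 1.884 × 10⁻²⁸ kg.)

p = h/λ = 6.626 × 10⁻³⁴ / 1.360 × 10⁻⁹ = 4.872 × 10⁻²⁵ kg·m/s.
v = p/m = 4.872 × 10⁻²⁵ / 1.884 × 10⁻²⁸ = 2.59 × 10³ m/s = 2590 m/s.

v = 2590 m/s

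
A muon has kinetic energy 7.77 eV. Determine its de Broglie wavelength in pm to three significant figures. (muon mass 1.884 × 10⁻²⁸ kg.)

KE = 7.77 eV = 1.245 × 10⁻¹⁸ J.
p = √(2mKE) = √(2 × 1.884 × 10⁻²⁸ × 1.245 × 10⁻¹⁸) = 2.166 × 10⁻²³ kg·m/s.
λ = h/p = 6.626 × 10⁻³⁴ / 2.166 × 10⁻²³ = 3.06 × 10⁻¹¹ m = 30.6 pm.

λ = 30.6 pm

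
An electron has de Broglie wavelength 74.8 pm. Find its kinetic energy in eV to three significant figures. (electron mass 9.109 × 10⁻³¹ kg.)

KE = 269 eV

p = h/λ = 6.626 × 10⁻³⁴ / 7.480 × 10⁻¹¹ = 8.858 × 10⁻²⁴ kg·m/s.
KE = p²/(2m) = (8.858 × 10⁻²⁴)² / (2 × 9.109 × 10⁻³¹) = 4.307 × 10⁻¹⁷ J = 269 eV.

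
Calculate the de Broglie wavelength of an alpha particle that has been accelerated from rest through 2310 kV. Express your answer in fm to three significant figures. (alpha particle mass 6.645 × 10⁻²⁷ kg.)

KE = 2eV = 2 × 1.602 × 10⁻¹⁹ × 2.310 × 10⁶ = 7.401 × 10⁻¹³ J.
p = √(2mKE) = √(2 × 6.645 × 10⁻²⁷ × 7.401 × 10⁻¹³) = 9.918 × 10⁻²⁰ kg·m/s.
λ = h/p = 6.626 × 10⁻³⁴ / 9.918 × 10⁻²⁰ = 6.68 × 10⁻¹⁵ m = 6.68 fm.

λ = 6.68 fm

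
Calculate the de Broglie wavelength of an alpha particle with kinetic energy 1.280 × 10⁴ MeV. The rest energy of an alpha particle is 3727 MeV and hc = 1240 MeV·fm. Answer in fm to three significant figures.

Total energy E = KE + m₀c² = 1.280 × 10⁴ + 3727 = 16527 MeV.
(pc)² = E² − (m₀c²)² = (16527)² − (3727)² = 2.593 × 10⁸ MeV², so pc = 1.610 × 10⁴ MeV.
λ = hc/(pc) = 1240 MeV·fm / 1.610 × 10⁴ MeV = 0.0770 fm.

λ = 0.0770 fm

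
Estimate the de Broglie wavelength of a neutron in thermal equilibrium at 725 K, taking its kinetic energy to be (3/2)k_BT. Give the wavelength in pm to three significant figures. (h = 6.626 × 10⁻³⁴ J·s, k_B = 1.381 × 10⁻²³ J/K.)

KE = (3/2)k_BT = 1.5 × 1.381 × 10⁻²³ × 725 = 1.502 × 10⁻²⁰ J.
p = √(2mKE) = √(2 × 1.675 × 10⁻²⁷ × 1.502 × 10⁻²⁰) = 7.093 × 10⁻²⁴ kg·m/s.
λ = h/p = 9.34 × 10⁻¹¹ m = 93.4 pm.

λ = 93.4 pm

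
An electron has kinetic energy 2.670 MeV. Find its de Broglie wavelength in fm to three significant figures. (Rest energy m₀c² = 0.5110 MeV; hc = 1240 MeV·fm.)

λ = 395 fm

Total energy E = KE + m₀c² = 2.670 + 0.5110 = 3.1810 MeV.
(pc)² = E² − (m₀c²)² = (3.1810)² − (0.5110)² = 9.858 MeV², so pc = 3.140 MeV.
λ = hc/(pc) = 1240 MeV·fm / 3.140 MeV = 395 fm.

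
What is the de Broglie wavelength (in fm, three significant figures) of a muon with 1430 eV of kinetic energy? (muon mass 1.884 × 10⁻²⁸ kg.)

λ = 2260 fm

KE = 1430 eV = 2.291 × 10⁻¹⁶ J.
p = √(2mKE) = √(2 × 1.884 × 10⁻²⁸ × 2.291 × 10⁻¹⁶) = 2.938 × 10⁻²² kg·m/s.
λ = h/p = 6.626 × 10⁻³⁴ / 2.938 × 10⁻²² = 2.26 × 10⁻¹² m = 2260 fm.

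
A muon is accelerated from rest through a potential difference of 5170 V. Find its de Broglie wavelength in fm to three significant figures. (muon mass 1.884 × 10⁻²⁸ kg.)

λ = 1190 fm

KE = eV = 1.602 × 10⁻¹⁹ × 5170 = 8.282 × 10⁻¹⁶ J.
p = √(2mKE) = √(2 × 1.884 × 10⁻²⁸ × 8.282 × 10⁻¹⁶) = 5.586 × 10⁻²² kg·m/s.
λ = h/p = 6.626 × 10⁻³⁴ / 5.586 × 10⁻²² = 1.19 × 10⁻¹² m = 1190 fm.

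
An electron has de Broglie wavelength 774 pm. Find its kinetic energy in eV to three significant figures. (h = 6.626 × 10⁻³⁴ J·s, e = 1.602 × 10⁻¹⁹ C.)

KE = 2.51 eV

p = h/λ = 6.626 × 10⁻³⁴ / 7.740 × 10⁻¹⁰ = 8.561 × 10⁻²⁵ kg·m/s.
KE = p²/(2m) = (8.561 × 10⁻²⁵)² / (2 × 9.109 × 10⁻³¹) = 4.023 × 10⁻¹⁹ J = 2.51 eV.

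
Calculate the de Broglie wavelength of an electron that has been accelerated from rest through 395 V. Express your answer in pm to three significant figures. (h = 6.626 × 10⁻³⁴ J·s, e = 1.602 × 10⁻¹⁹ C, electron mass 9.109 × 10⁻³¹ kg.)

λ = 61.7 pm

KE = eV = 1.602 × 10⁻¹⁹ × 395.0 = 6.328 × 10⁻¹⁷ J.
p = √(2mKE) = √(2 × 9.109 × 10⁻³¹ × 6.328 × 10⁻¹⁷) = 1.074 × 10⁻²³ kg·m/s.
λ = h/p = 6.626 × 10⁻³⁴ / 1.074 × 10⁻²³ = 6.17 × 10⁻¹¹ m = 61.7 pm.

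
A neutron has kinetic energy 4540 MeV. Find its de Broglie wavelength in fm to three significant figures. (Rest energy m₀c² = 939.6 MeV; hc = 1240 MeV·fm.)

λ = 0.230 fm

Total energy E = KE + m₀c² = 4540 + 939.6 = 5479.6 MeV.
(pc)² = E² − (m₀c²)² = (5479.6)² − (939.6)² = 2.914 × 10⁷ MeV², so pc = 5398 MeV.
λ = hc/(pc) = 1240 MeV·fm / 5398 MeV = 0.230 fm.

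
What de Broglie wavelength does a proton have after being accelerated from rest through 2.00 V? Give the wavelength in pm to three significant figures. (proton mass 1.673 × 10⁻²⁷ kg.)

λ = 20.2 pm

KE = eV = 1.602 × 10⁻¹⁹ × 2.000 = 3.204 × 10⁻¹⁹ J.
p = √(2mKE) = √(2 × 1.673 × 10⁻²⁷ × 3.204 × 10⁻¹⁹) = 3.274 × 10⁻²³ kg·m/s.
λ = h/p = 6.626 × 10⁻³⁴ / 3.274 × 10⁻²³ = 2.02 × 10⁻¹¹ m = 20.2 pm.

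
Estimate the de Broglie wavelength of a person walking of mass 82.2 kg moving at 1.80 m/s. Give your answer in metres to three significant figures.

λ = 4.48 × 10⁻³⁶ m

p = mv = 82.2 × 1.80 = 1.480 × 10² kg·m/s.
λ = h/p = 6.626 × 10⁻³⁴ / 1.480 × 10² = 4.48 × 10⁻³⁶ m.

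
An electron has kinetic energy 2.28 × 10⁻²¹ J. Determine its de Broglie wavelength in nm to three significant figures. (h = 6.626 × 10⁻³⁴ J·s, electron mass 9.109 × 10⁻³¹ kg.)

p = √(2mKE) = √(2 × 9.109 × 10⁻³¹ × 2.280 × 10⁻²¹) = 6.445 × 10⁻²⁶ kg·m/s.
λ = h/p = 6.626 × 10⁻³⁴ / 6.445 × 10⁻²⁶ = 1.03 × 10⁻⁸ m = 10.3 nm.

λ = 10.3 nm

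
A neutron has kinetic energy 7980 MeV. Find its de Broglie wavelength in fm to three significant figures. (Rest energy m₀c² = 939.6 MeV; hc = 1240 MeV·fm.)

λ = 0.140 fm

Total energy E = KE + m₀c² = 7980 + 939.6 = 8919.6 MeV.
(pc)² = E² − (m₀c²)² = (8919.6)² − (939.6)² = 7.868 × 10⁷ MeV², so pc = 8870 MeV.
λ = hc/(pc) = 1240 MeV·fm / 8870 MeV = 0.140 fm.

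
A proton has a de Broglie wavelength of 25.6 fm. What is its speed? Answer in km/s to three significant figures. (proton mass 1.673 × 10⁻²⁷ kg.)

v = 1.55 × 10⁴ km/s

p = h/λ = 6.626 × 10⁻³⁴ / 2.560 × 10⁻¹⁴ = 2.588 × 10⁻²⁰ kg·m/s.
v = p/m = 2.588 × 10⁻²⁰ / 1.673 × 10⁻²⁷ = 1.55 × 10⁷ m/s = 1.55 × 10⁴ km/s.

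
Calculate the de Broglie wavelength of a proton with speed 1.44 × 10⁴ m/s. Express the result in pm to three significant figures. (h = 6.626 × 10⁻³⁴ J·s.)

λ = 27.5 pm

p = mv = 1.673 × 10⁻²⁷ × 1.44 × 10⁴ = 2.409 × 10⁻²³ kg·m/s.
λ = h/p = 6.626 × 10⁻³⁴ / 2.409 × 10⁻²³ = 2.75 × 10⁻¹¹ m = 27.5 pm.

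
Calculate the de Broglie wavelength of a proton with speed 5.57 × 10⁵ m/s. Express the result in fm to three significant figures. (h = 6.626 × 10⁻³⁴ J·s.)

λ = 711 fm

p = mv = 1.673 × 10⁻²⁷ × 5.57 × 10⁵ = 9.319 × 10⁻²² kg·m/s.
λ = h/p = 6.626 × 10⁻³⁴ / 9.319 × 10⁻²² = 7.11 × 10⁻¹³ m = 711 fm.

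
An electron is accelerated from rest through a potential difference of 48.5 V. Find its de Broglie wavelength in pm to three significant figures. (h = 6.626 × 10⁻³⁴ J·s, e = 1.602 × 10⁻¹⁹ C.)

KE = eV = 1.602 × 10⁻¹⁹ × 48.50 = 7.770 × 10⁻¹⁸ J.
p = √(2mKE) = √(2 × 9.109 × 10⁻³¹ × 7.770 × 10⁻¹⁸) = 3.762 × 10⁻²⁴ kg·m/s.
λ = h/p = 6.626 × 10⁻³⁴ / 3.762 × 10⁻²⁴ = 1.76 × 10⁻¹⁰ m = 176 pm.

λ = 176 pm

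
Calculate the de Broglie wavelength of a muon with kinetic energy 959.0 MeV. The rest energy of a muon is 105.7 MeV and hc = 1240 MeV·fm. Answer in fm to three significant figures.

λ = 1.17 fm

Total energy E = KE + m₀c² = 959.0 + 105.7 = 1064.7 MeV.
(pc)² = E² − (m₀c²)² = (1064.7)² − (105.7)² = 1.122 × 10⁶ MeV², so pc = 1059 MeV.
λ = hc/(pc) = 1240 MeV·fm / 1059 MeV = 1.17 fm.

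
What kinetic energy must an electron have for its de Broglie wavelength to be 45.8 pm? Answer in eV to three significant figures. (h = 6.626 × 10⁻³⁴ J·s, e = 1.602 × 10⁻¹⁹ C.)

KE = 717 eV

p = h/λ = 6.626 × 10⁻³⁴ / 4.580 × 10⁻¹¹ = 1.447 × 10⁻²³ kg·m/s.
KE = p²/(2m) = (1.447 × 10⁻²³)² / (2 × 9.109 × 10⁻³¹) = 1.149 × 10⁻¹⁶ J = 717 eV.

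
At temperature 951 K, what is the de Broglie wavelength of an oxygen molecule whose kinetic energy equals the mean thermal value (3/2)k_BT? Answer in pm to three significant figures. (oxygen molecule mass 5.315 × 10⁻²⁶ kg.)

KE = (3/2)k_BT = 1.5 × 1.381 × 10⁻²³ × 951 = 1.970 × 10⁻²⁰ J.
p = √(2mKE) = √(2 × 5.315 × 10⁻²⁶ × 1.970 × 10⁻²⁰) = 4.576 × 10⁻²³ kg·m/s.
λ = h/p = 1.45 × 10⁻¹¹ m = 14.5 pm.

λ = 14.5 pm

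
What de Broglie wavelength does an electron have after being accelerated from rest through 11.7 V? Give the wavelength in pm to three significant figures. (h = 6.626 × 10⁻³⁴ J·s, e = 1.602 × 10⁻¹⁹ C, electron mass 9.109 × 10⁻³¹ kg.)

KE = eV = 1.602 × 10⁻¹⁹ × 11.70 = 1.874 × 10⁻¹⁸ J.
p = √(2mKE) = √(2 × 9.109 × 10⁻³¹ × 1.874 × 10⁻¹⁸) = 1.848 × 10⁻²⁴ kg·m/s.
λ = h/p = 6.626 × 10⁻³⁴ / 1.848 × 10⁻²⁴ = 3.59 × 10⁻¹⁰ m = 359 pm.

λ = 359 pm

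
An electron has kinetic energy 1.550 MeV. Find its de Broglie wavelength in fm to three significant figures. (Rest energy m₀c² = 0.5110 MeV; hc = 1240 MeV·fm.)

λ = 621 fm

Total energy E = KE + m₀c² = 1.550 + 0.5110 = 2.0610 MeV.
(pc)² = E² − (m₀c²)² = (2.0610)² − (0.5110)² = 3.987 MeV², so pc = 1.997 MeV.
λ = hc/(pc) = 1240 MeV·fm / 1.997 MeV = 621 fm.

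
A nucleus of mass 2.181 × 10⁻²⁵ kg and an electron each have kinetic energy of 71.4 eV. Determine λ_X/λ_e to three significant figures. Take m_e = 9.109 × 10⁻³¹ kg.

At fixed KE, p = √(2mKE) so λ = h/p ∝ 1/√m.
λ_X/λ_e = √(m_e/m_X) = √(9.109 × 10⁻³¹/2.181 × 10⁻²⁵) = √(4.177 × 10⁻⁶) = 2.04 × 10⁻³.

λ_X/λ_e = 2.04 × 10⁻³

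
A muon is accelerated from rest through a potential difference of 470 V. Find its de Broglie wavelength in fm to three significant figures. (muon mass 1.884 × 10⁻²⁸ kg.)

λ = 3930 fm

KE = eV = 1.602 × 10⁻¹⁹ × 470.0 = 7.529 × 10⁻¹⁷ J.
p = √(2mKE) = √(2 × 1.884 × 10⁻²⁸ × 7.529 × 10⁻¹⁷) = 1.684 × 10⁻²² kg·m/s.
λ = h/p = 6.626 × 10⁻³⁴ / 1.684 × 10⁻²² = 3.93 × 10⁻¹² m = 3930 fm.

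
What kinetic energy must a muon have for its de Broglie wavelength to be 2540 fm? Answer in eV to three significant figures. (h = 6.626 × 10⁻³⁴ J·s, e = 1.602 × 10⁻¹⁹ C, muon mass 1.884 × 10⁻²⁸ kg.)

p = h/λ = 6.626 × 10⁻³⁴ / 2.540 × 10⁻¹² = 2.609 × 10⁻²² kg·m/s.
KE = p²/(2m) = (2.609 × 10⁻²²)² / (2 × 1.884 × 10⁻²⁸) = 1.806 × 10⁻¹⁶ J = 1130 eV.

KE = 1130 eV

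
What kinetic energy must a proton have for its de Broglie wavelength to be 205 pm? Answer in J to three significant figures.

p = h/λ = 6.626 × 10⁻³⁴ / 2.050 × 10⁻¹⁰ = 3.232 × 10⁻²⁴ kg·m/s.
KE = p²/(2m) = (3.232 × 10⁻²⁴)² / (2 × 1.673 × 10⁻²⁷) = 3.122 × 10⁻²¹ J = 3.12 × 10⁻²¹ J.

KE = 3.12 × 10⁻²¹ J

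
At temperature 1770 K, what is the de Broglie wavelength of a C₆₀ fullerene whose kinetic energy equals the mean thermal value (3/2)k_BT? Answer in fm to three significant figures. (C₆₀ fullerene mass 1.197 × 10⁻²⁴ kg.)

KE = (3/2)k_BT = 1.5 × 1.381 × 10⁻²³ × 1770 = 3.667 × 10⁻²⁰ J.
p = √(2mKE) = √(2 × 1.197 × 10⁻²⁴ × 3.667 × 10⁻²⁰) = 2.963 × 10⁻²² kg·m/s.
λ = h/p = 2.24 × 10⁻¹² m = 2240 fm.

λ = 2240 fm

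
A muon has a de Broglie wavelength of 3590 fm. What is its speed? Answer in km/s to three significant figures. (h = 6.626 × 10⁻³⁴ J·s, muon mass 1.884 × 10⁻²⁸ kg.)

p = h/λ = 6.626 × 10⁻³⁴ / 3.590 × 10⁻¹² = 1.846 × 10⁻²² kg·m/s.
v = p/m = 1.846 × 10⁻²² / 1.884 × 10⁻²⁸ = 9.80 × 10⁵ m/s = 980 km/s.

v = 980 km/s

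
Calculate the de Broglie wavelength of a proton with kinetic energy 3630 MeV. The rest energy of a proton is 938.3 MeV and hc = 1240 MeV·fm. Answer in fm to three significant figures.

λ = 0.277 fm

Total energy E = KE + m₀c² = 3630 + 938.3 = 4568.3 MeV.
(pc)² = E² − (m₀c²)² = (4568.3)² − (938.3)² = 1.999 × 10⁷ MeV², so pc = 4471 MeV.
λ = hc/(pc) = 1240 MeV·fm / 4471 MeV = 0.277 fm.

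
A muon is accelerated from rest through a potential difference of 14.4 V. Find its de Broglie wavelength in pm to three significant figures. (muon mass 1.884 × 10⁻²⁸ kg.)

λ = 22.5 pm

KE = eV = 1.602 × 10⁻¹⁹ × 14.40 = 2.307 × 10⁻¹⁸ J.
p = √(2mKE) = √(2 × 1.884 × 10⁻²⁸ × 2.307 × 10⁻¹⁸) = 2.948 × 10⁻²³ kg·m/s.
λ = h/p = 6.626 × 10⁻³⁴ / 2.948 × 10⁻²³ = 2.25 × 10⁻¹¹ m = 22.5 pm.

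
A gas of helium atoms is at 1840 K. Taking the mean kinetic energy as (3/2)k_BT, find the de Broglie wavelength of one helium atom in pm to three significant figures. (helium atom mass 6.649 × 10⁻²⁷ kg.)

KE = (3/2)k_BT = 1.5 × 1.381 × 10⁻²³ × 1840 = 3.812 × 10⁻²⁰ J.
p = √(2mKE) = √(2 × 6.649 × 10⁻²⁷ × 3.812 × 10⁻²⁰) = 2.251 × 10⁻²³ kg·m/s.
λ = h/p = 2.94 × 10⁻¹¹ m = 29.4 pm.

λ = 29.4 pm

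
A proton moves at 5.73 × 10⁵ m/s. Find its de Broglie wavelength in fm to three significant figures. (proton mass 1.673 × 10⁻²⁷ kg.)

p = mv = 1.673 × 10⁻²⁷ × 5.73 × 10⁵ = 9.586 × 10⁻²² kg·m/s.
λ = h/p = 6.626 × 10⁻³⁴ / 9.586 × 10⁻²² = 6.91 × 10⁻¹³ m = 691 fm.

λ = 691 fm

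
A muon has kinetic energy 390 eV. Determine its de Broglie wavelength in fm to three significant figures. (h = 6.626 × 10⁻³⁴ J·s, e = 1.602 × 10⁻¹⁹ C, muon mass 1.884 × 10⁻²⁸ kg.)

λ = 4320 fm

KE = 390 eV = 6.248 × 10⁻¹⁷ J.
p = √(2mKE) = √(2 × 1.884 × 10⁻²⁸ × 6.248 × 10⁻¹⁷) = 1.534 × 10⁻²² kg·m/s.
λ = h/p = 6.626 × 10⁻³⁴ / 1.534 × 10⁻²² = 4.32 × 10⁻¹² m = 4320 fm.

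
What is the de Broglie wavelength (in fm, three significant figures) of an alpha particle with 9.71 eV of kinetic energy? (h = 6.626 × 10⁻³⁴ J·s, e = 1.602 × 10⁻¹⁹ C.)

λ = 4610 fm

KE = 9.71 eV = 1.556 × 10⁻¹⁸ J.
p = √(2mKE) = √(2 × 6.645 × 10⁻²⁷ × 1.556 × 10⁻¹⁸) = 1.438 × 10⁻²² kg·m/s.
λ = h/p = 6.626 × 10⁻³⁴ / 1.438 × 10⁻²² = 4.61 × 10⁻¹² m = 4610 fm.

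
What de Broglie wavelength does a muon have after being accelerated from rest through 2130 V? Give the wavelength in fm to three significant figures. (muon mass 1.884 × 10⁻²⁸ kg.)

λ = 1850 fm

KE = eV = 1.602 × 10⁻¹⁹ × 2130 = 3.412 × 10⁻¹⁶ J.
p = √(2mKE) = √(2 × 1.884 × 10⁻²⁸ × 3.412 × 10⁻¹⁶) = 3.586 × 10⁻²² kg·m/s.
λ = h/p = 6.626 × 10⁻³⁴ / 3.586 × 10⁻²² = 1.85 × 10⁻¹² m = 1850 fm.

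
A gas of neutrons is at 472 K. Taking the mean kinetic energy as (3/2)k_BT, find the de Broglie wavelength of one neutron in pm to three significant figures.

KE = (3/2)k_BT = 1.5 × 1.381 × 10⁻²³ × 472 = 9.777 × 10⁻²¹ J.
p = √(2mKE) = √(2 × 1.675 × 10⁻²⁷ × 9.777 × 10⁻²¹) = 5.723 × 10⁻²⁴ kg·m/s.
λ = h/p = 1.16 × 10⁻¹⁰ m = 116 pm.

λ = 116 pm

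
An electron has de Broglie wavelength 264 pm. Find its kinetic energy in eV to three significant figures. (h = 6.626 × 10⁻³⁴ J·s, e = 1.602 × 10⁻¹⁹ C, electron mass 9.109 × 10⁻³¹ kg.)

p = h/λ = 6.626 × 10⁻³⁴ / 2.640 × 10⁻¹⁰ = 2.510 × 10⁻²⁴ kg·m/s.
KE = p²/(2m) = (2.510 × 10⁻²⁴)² / (2 × 9.109 × 10⁻³¹) = 3.458 × 10⁻¹⁸ J = 21.6 eV.

KE = 21.6 eV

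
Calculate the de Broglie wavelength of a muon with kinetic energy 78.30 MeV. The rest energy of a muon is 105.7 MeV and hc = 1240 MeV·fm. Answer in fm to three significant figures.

λ = 8.23 fm

Total energy E = KE + m₀c² = 78.30 + 105.7 = 184.00 MeV.
(pc)² = E² − (m₀c²)² = (184.00)² − (105.7)² = 2.268 × 10⁴ MeV², so pc = 150.6 MeV.
λ = hc/(pc) = 1240 MeV·fm / 150.6 MeV = 8.23 fm.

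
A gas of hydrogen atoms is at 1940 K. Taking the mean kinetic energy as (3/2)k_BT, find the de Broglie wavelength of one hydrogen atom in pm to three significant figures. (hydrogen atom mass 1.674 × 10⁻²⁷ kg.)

λ = 57.1 pm

KE = (3/2)k_BT = 1.5 × 1.381 × 10⁻²³ × 1940 = 4.019 × 10⁻²⁰ J.
p = √(2mKE) = √(2 × 1.674 × 10⁻²⁷ × 4.019 × 10⁻²⁰) = 1.160 × 10⁻²³ kg·m/s.
λ = h/p = 5.71 × 10⁻¹¹ m = 57.1 pm.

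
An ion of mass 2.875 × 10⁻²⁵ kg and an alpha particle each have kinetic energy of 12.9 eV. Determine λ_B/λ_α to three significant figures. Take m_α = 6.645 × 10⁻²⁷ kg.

At fixed KE, p = √(2mKE) so λ = h/p ∝ 1/√m.
λ_B/λ_α = √(m_α/m_B) = √(6.645 × 10⁻²⁷/2.875 × 10⁻²⁵) = √(0.02311) = 0.152.

λ_B/λ_α = 0.152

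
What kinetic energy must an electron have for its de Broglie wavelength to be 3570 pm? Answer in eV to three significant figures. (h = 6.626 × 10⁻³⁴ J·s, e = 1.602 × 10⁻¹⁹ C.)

KE = 0.118 eV

p = h/λ = 6.626 × 10⁻³⁴ / 3.570 × 10⁻⁹ = 1.856 × 10⁻²⁵ kg·m/s.
KE = p²/(2m) = (1.856 × 10⁻²⁵)² / (2 × 9.109 × 10⁻³¹) = 1.891 × 10⁻²⁰ J = 0.118 eV.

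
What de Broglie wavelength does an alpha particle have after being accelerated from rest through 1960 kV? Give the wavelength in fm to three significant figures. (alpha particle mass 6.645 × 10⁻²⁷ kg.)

λ = 7.25 fm

KE = 2eV = 2 × 1.602 × 10⁻¹⁹ × 1.960 × 10⁶ = 6.280 × 10⁻¹³ J.
p = √(2mKE) = √(2 × 6.645 × 10⁻²⁷ × 6.280 × 10⁻¹³) = 9.136 × 10⁻²⁰ kg·m/s.
λ = h/p = 6.626 × 10⁻³⁴ / 9.136 × 10⁻²⁰ = 7.25 × 10⁻¹⁵ m = 7.25 fm.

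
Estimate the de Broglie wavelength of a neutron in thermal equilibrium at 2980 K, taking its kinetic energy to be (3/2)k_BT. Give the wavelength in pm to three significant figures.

KE = (3/2)k_BT = 1.5 × 1.381 × 10⁻²³ × 2980 = 6.173 × 10⁻²⁰ J.
p = √(2mKE) = √(2 × 1.675 × 10⁻²⁷ × 6.173 × 10⁻²⁰) = 1.438 × 10⁻²³ kg·m/s.
λ = h/p = 4.61 × 10⁻¹¹ m = 46.1 pm.

λ = 46.1 pm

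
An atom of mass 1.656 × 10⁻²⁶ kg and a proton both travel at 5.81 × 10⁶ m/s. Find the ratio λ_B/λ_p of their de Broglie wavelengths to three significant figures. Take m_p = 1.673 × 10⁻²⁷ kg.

λ_B/λ_p = 0.101

At fixed v, p = mv so λ = h/(mv) ∝ 1/m.
λ_B/λ_p = m_p/m_B = 1.673 × 10⁻²⁷/1.656 × 10⁻²⁶ = 0.101.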